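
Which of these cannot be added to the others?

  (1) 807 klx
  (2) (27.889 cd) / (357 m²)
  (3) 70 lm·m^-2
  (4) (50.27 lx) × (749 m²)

Reduce each to base SI dimensions:
  (1) lx = lm·m⁻² = m⁻²·cd
  (2) [cd] / [m²] = m⁻²·cd
  (3) lm·m⁻² = cd·m⁻² = m⁻²·cd
  (4) [m⁻²·cd] · [m²] = cd
All reduce to m⁻²·cd except (4), which is cd.

(4)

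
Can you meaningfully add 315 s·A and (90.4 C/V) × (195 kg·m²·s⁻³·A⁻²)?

No

In SI base units:
  315 s·A:  A·s = s·A
  (90.4 C/V) × (195 kg·m²·s⁻³·A⁻²):  [kg⁻¹·m⁻²·s⁴·A²] · [kg·m²·s⁻³·A⁻²] = s
s·A ≠ s, so they cannot be added.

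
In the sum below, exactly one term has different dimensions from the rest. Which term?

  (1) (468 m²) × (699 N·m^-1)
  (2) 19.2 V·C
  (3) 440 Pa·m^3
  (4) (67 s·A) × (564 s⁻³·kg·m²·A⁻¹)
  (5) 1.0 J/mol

(5)

Expand each in SI base units:
  (1) [m²] · [kg·s⁻²] = kg·m²·s⁻²
  (2) C·V = s·A·J·C⁻¹ = kg·m²·s⁻²
  (3) Pa·m³ = N·m⁻²·m³ = kg·m²·s⁻²
  (4) [s·A] · [kg·m²·s⁻³·A⁻¹] = kg·m²·s⁻²
  (5) J·mol⁻¹ = N·m·mol⁻¹ = kg·m²·s⁻²·mol⁻¹
All reduce to kg·m²·s⁻² except (5), which is kg·m²·s⁻²·mol⁻¹.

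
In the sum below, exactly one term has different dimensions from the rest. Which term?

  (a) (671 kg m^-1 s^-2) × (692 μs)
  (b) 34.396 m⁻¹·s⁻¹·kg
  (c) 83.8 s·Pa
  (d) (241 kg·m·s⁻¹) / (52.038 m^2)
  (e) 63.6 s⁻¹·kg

Reduce each to base SI dimensions:
  (a) [kg·m⁻¹·s⁻²] · [s] = kg·m⁻¹·s⁻¹
  (b) kg·m⁻¹·s⁻¹
  (c) Pa·s = N·m⁻²·s = kg·m⁻¹·s⁻¹
  (d) [kg·m·s⁻¹] / [m²] = kg·m⁻¹·s⁻¹
  (e) kg·s⁻¹
All reduce to kg·m⁻¹·s⁻¹ except (e), which is kg·s⁻¹.

(e)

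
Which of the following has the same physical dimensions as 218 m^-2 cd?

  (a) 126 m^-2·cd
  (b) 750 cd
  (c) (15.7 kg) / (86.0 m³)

Reference: m⁻²·cd.
Each option:
  (a) cd·m⁻² = m⁻²·cd  ← same
  (b) cd
  (c) [kg] / [m³] = kg·m⁻³
Only (a) matches m⁻²·cd.

(a)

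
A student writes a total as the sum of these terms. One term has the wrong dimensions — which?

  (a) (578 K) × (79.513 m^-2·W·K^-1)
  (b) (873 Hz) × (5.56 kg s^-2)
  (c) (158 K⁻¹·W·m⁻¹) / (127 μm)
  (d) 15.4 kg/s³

(c)

In SI base units:
  (a) [K] · [kg·s⁻³·K⁻¹] = kg·s⁻³
  (b) [s⁻¹] · [kg·s⁻²] = kg·s⁻³
  (c) [kg·m·s⁻³·K⁻¹] / [m] = kg·s⁻³·K⁻¹
  (d) kg·s⁻³
All reduce to kg·s⁻³ except (c), which is kg·s⁻³·K⁻¹.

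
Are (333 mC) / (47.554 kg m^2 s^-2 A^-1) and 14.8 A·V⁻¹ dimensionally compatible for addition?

Expand each in SI base units:
  (333 mC) / (47.554 kg m^2 s^-2 A^-1):  [s·A] / [kg·m²·s⁻²·A⁻¹] = kg⁻¹·m⁻²·s³·A²
  14.8 A·V⁻¹:  A·V⁻¹ = A·(J·C⁻¹)⁻¹ = kg⁻¹·m⁻²·s³·A²
Both are kg⁻¹·m⁻²·s³·A², so they have the same dimensions and can be added.

Yes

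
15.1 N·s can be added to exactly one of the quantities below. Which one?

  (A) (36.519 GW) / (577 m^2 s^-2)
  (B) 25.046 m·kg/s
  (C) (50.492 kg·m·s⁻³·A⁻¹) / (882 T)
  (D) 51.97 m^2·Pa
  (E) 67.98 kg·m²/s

Reference: N·s = kg·m·s⁻²·s = kg·m·s⁻¹.
Each option:
  (A) [kg·m²·s⁻³] / [m²·s⁻²] = kg·s⁻¹
  (B) kg·m·s⁻¹  ← same
  (C) [kg·m·s⁻³·A⁻¹] / [kg·s⁻²·A⁻¹] = m·s⁻¹
  (D) Pa·m² = N·m⁻²·m² = kg·m·s⁻²
  (E) kg·m²·s⁻¹
Only (B) matches kg·m·s⁻¹.

(B)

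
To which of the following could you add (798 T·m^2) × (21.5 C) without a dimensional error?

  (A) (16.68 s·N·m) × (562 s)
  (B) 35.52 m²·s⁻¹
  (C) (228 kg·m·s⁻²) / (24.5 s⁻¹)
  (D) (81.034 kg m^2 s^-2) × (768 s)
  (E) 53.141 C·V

(D)

Reference: [kg·m²·s⁻²·A⁻¹] · [s·A] = kg·m²·s⁻¹.
Each option:
  (A) [kg·m²·s⁻¹] · [s] = kg·m²
  (B) m²·s⁻¹
  (C) [kg·m·s⁻²] / [s⁻¹] = kg·m·s⁻¹
  (D) [kg·m²·s⁻²] · [s] = kg·m²·s⁻¹  ← same
  (E) C·V = s·A·J·C⁻¹ = kg·m²·s⁻²
Only (D) matches kg·m²·s⁻¹.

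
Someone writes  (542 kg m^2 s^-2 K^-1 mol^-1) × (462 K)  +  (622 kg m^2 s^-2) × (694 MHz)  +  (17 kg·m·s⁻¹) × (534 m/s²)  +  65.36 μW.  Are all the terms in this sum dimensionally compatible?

No

In SI base units:
  (542 kg m^2 s^-2 K^-1 mol^-1) × (462 K):  [kg·m²·s⁻²·K⁻¹·mol⁻¹] · [K] = kg·m²·s⁻²·mol⁻¹
  (622 kg m^2 s^-2) × (694 MHz):  [kg·m²·s⁻²] · [s⁻¹] = kg·m²·s⁻³
  (17 kg·m·s⁻¹) × (534 m/s²):  [kg·m·s⁻¹] · [m·s⁻²] = kg·m²·s⁻³
  65.36 μW:  W = J·s⁻¹ = kg·m²·s⁻³
The terms do not share a single dimension (kg·m²·s⁻²·mol⁻¹ vs kg·m²·s⁻³).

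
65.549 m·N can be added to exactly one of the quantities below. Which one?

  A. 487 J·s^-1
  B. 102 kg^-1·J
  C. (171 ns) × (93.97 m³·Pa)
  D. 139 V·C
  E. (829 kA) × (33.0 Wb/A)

Reference: N·m = kg·m·s⁻²·m = kg·m²·s⁻².
Each option:
  A. J·s⁻¹ = N·m·s⁻¹ = kg·m²·s⁻³
  B. J·kg⁻¹ = N·m·kg⁻¹ = m²·s⁻²
  C. [s] · [kg·m²·s⁻²] = kg·m²·s⁻¹
  D. C·V = s·A·J·C⁻¹ = kg·m²·s⁻²  ← same
  E. [A] · [kg·m²·s⁻²·A⁻²] = kg·m²·s⁻²·A⁻¹
Only D. matches kg·m²·s⁻².

D.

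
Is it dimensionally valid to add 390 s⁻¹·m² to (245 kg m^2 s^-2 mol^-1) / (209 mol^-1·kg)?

Work out the base dimensions of each:
  390 s⁻¹·m²:  m²·s⁻¹
  (245 kg m^2 s^-2 mol^-1) / (209 mol^-1·kg):  [kg·m²·s⁻²·mol⁻¹] / [kg·mol⁻¹] = m²·s⁻²
m²·s⁻¹ ≠ m²·s⁻², so they cannot be added.

No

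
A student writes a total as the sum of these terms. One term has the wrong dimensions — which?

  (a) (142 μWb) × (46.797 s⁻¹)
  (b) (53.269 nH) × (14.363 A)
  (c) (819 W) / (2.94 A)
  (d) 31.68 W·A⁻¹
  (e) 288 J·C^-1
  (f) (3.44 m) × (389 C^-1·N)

Expand each in SI base units:
  (a) [kg·m²·s⁻²·A⁻¹] · [s⁻¹] = kg·m²·s⁻³·A⁻¹
  (b) [kg·m²·s⁻²·A⁻²] · [A] = kg·m²·s⁻²·A⁻¹
  (c) [kg·m²·s⁻³] / [A] = kg·m²·s⁻³·A⁻¹
  (d) W·A⁻¹ = J·s⁻¹·A⁻¹ = kg·m²·s⁻³·A⁻¹
  (e) J·C⁻¹ = N·m·(s·A)⁻¹ = kg·m²·s⁻³·A⁻¹
  (f) [m] · [kg·m·s⁻³·A⁻¹] = kg·m²·s⁻³·A⁻¹
All reduce to kg·m²·s⁻³·A⁻¹ except (b), which is kg·m²·s⁻²·A⁻¹.

(b)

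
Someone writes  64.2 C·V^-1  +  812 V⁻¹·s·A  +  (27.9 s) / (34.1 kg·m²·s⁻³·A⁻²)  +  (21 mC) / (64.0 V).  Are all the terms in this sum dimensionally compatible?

Reduce each to base SI dimensions:
  64.2 C·V^-1:  C·V⁻¹ = s·A·(J·C⁻¹)⁻¹ = kg⁻¹·m⁻²·s⁴·A²
  812 V⁻¹·s·A:  A·s·V⁻¹ = A·s·(J·C⁻¹)⁻¹ = kg⁻¹·m⁻²·s⁴·A²
  (27.9 s) / (34.1 kg·m²·s⁻³·A⁻²):  [s] / [kg·m²·s⁻³·A⁻²] = kg⁻¹·m⁻²·s⁴·A²
  (21 mC) / (64.0 V):  [s·A] / [kg·m²·s⁻³·A⁻¹] = kg⁻¹·m⁻²·s⁴·A²
Every term reduces to kg⁻¹·m⁻²·s⁴·A².

Yes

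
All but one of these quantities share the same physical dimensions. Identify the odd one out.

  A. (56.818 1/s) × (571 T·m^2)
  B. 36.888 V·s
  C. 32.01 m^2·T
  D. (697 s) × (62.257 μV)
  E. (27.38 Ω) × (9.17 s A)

A.

Dimensions:
  A. [s⁻¹] · [kg·m²·s⁻²·A⁻¹] = kg·m²·s⁻³·A⁻¹
  B. V·s = J·C⁻¹·s = kg·m²·s⁻²·A⁻¹
  C. T·m² = Wb·m⁻²·m² = kg·m²·s⁻²·A⁻¹
  D. [s] · [kg·m²·s⁻³·A⁻¹] = kg·m²·s⁻²·A⁻¹
  E. [kg·m²·s⁻³·A⁻²] · [s·A] = kg·m²·s⁻²·A⁻¹
All reduce to kg·m²·s⁻²·A⁻¹ except A., which is kg·m²·s⁻³·A⁻¹.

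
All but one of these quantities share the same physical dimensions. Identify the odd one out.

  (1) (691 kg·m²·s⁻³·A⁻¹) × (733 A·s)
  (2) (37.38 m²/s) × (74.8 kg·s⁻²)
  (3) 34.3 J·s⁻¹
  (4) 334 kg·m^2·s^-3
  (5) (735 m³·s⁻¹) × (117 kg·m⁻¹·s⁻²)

(1)

Reduce each to base SI dimensions:
  (1) [kg·m²·s⁻³·A⁻¹] · [s·A] = kg·m²·s⁻²
  (2) [m²·s⁻¹] · [kg·s⁻²] = kg·m²·s⁻³
  (3) J·s⁻¹ = N·m·s⁻¹ = kg·m²·s⁻³
  (4) kg·m²·s⁻³
  (5) [m³·s⁻¹] · [kg·m⁻¹·s⁻²] = kg·m²·s⁻³
All reduce to kg·m²·s⁻³ except (1), which is kg·m²·s⁻².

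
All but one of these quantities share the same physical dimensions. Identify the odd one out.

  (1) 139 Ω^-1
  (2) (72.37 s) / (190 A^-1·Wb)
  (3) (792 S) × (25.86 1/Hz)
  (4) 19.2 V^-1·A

(3)

Work out the base dimensions of each:
  (1) Ω⁻¹ = (V·A⁻¹)⁻¹ = kg⁻¹·m⁻²·s³·A²
  (2) [s] / [kg·m²·s⁻²·A⁻²] = kg⁻¹·m⁻²·s³·A²
  (3) [kg⁻¹·m⁻²·s³·A²] · [s] = kg⁻¹·m⁻²·s⁴·A²
  (4) A·V⁻¹ = A·(J·C⁻¹)⁻¹ = kg⁻¹·m⁻²·s³·A²
All reduce to kg⁻¹·m⁻²·s³·A² except (3), which is kg⁻¹·m⁻²·s⁴·A².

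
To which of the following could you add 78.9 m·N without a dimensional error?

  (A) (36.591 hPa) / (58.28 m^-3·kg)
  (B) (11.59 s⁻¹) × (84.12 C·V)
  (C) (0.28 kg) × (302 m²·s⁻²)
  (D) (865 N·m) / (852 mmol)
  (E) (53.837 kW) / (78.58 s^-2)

(C)

Reference: N·m = kg·m·s⁻²·m = kg·m²·s⁻².
Each option:
  (A) [kg·m⁻¹·s⁻²] / [kg·m⁻³] = m²·s⁻²
  (B) [s⁻¹] · [kg·m²·s⁻²] = kg·m²·s⁻³
  (C) [kg] · [m²·s⁻²] = kg·m²·s⁻²  ← same
  (D) [kg·m²·s⁻²] / [mol] = kg·m²·s⁻²·mol⁻¹
  (E) [kg·m²·s⁻³] / [s⁻²] = kg·m²·s⁻¹
Only (C) matches kg·m²·s⁻².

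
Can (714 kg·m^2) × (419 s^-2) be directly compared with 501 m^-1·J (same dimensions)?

Dimensions:
  (714 kg·m^2) × (419 s^-2):  [kg·m²] · [s⁻²] = kg·m²·s⁻²
  501 m^-1·J:  J·m⁻¹ = N·m·m⁻¹ = kg·m·s⁻²
kg·m²·s⁻² ≠ kg·m·s⁻², so they cannot be added.

No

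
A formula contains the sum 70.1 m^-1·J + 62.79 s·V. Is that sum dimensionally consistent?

Reduce each to base SI dimensions:
  70.1 m^-1·J:  J·m⁻¹ = N·m·m⁻¹ = kg·m·s⁻²
  62.79 s·V:  V·s = J·C⁻¹·s = kg·m²·s⁻²·A⁻¹
kg·m·s⁻² ≠ kg·m²·s⁻²·A⁻¹, so they cannot be added.

No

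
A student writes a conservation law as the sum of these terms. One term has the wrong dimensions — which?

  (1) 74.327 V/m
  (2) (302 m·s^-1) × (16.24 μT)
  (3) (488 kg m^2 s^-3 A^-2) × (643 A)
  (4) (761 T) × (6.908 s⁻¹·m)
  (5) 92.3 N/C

Expand each in SI base units:
  (1) V·m⁻¹ = J·C⁻¹·m⁻¹ = kg·m·s⁻³·A⁻¹
  (2) [m·s⁻¹] · [kg·s⁻²·A⁻¹] = kg·m·s⁻³·A⁻¹
  (3) [kg·m²·s⁻³·A⁻²] · [A] = kg·m²·s⁻³·A⁻¹
  (4) [kg·s⁻²·A⁻¹] · [m·s⁻¹] = kg·m·s⁻³·A⁻¹
  (5) N·C⁻¹ = kg·m·s⁻²·(s·A)⁻¹ = kg·m·s⁻³·A⁻¹
All reduce to kg·m·s⁻³·A⁻¹ except (3), which is kg·m²·s⁻³·A⁻¹.

(3)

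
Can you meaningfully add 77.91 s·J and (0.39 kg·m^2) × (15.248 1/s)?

Yes

Expand each in SI base units:
  77.91 s·J:  J·s = N·m·s = kg·m²·s⁻¹
  (0.39 kg·m^2) × (15.248 1/s):  [kg·m²] · [s⁻¹] = kg·m²·s⁻¹
Both are kg·m²·s⁻¹, so they have the same dimensions and can be added.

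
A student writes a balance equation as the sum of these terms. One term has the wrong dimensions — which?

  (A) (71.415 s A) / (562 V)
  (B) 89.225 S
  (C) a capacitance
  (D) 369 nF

(B)

Reduce each to base SI dimensions:
  (A) [s·A] / [kg·m²·s⁻³·A⁻¹] = kg⁻¹·m⁻²·s⁴·A²
  (B) S = Ω⁻¹ = kg⁻¹·m⁻²·s³·A²
  (C) [capacitance] = kg⁻¹·m⁻²·s⁴·A²
  (D) F = C·V⁻¹ = kg⁻¹·m⁻²·s⁴·A²
All reduce to kg⁻¹·m⁻²·s⁴·A² except (B), which is kg⁻¹·m⁻²·s³·A².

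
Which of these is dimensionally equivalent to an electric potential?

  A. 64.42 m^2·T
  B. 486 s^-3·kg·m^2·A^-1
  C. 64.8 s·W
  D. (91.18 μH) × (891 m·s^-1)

B.

Reference: [electric potential] = kg·m²·s⁻³·A⁻¹.
Each option:
  A. T·m² = Wb·m⁻²·m² = kg·m²·s⁻²·A⁻¹
  B. kg·m²·s⁻³·A⁻¹  ← same
  C. W·s = J·s⁻¹·s = kg·m²·s⁻²
  D. [kg·m²·s⁻²·A⁻²] · [m·s⁻¹] = kg·m³·s⁻³·A⁻²
Only B. matches kg·m²·s⁻³·A⁻¹.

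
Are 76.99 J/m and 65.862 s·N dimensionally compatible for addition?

No

Work out the base dimensions of each:
  76.99 J/m:  J·m⁻¹ = N·m·m⁻¹ = kg·m·s⁻²
  65.862 s·N:  N·s = kg·m·s⁻²·s = kg·m·s⁻¹
kg·m·s⁻² ≠ kg·m·s⁻¹, so they cannot be added.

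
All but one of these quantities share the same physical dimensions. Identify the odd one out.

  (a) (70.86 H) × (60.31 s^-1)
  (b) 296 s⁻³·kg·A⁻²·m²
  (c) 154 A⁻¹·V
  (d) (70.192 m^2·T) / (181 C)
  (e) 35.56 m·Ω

Work out the base dimensions of each:
  (a) [kg·m²·s⁻²·A⁻²] · [s⁻¹] = kg·m²·s⁻³·A⁻²
  (b) kg·m²·s⁻³·A⁻²
  (c) V·A⁻¹ = J·C⁻¹·A⁻¹ = kg·m²·s⁻³·A⁻²
  (d) [kg·m²·s⁻²·A⁻¹] / [s·A] = kg·m²·s⁻³·A⁻²
  (e) Ω·m = V·A⁻¹·m = kg·m³·s⁻³·A⁻²
All reduce to kg·m²·s⁻³·A⁻² except (e), which is kg·m³·s⁻³·A⁻².

(e)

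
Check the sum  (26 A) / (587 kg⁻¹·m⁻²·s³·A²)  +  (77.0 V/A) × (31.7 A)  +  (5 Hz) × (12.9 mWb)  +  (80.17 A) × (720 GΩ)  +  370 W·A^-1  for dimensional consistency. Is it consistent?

Reduce each to base SI dimensions:
  (26 A) / (587 kg⁻¹·m⁻²·s³·A²):  [A] / [kg⁻¹·m⁻²·s³·A²] = kg·m²·s⁻³·A⁻¹
  (77.0 V/A) × (31.7 A):  [kg·m²·s⁻³·A⁻²] · [A] = kg·m²·s⁻³·A⁻¹
  (5 Hz) × (12.9 mWb):  [s⁻¹] · [kg·m²·s⁻²·A⁻¹] = kg·m²·s⁻³·A⁻¹
  (80.17 A) × (720 GΩ):  [A] · [kg·m²·s⁻³·A⁻²] = kg·m²·s⁻³·A⁻¹
  370 W·A^-1:  W·A⁻¹ = J·s⁻¹·A⁻¹ = kg·m²·s⁻³·A⁻¹
Every term reduces to kg·m²·s⁻³·A⁻¹.

Yes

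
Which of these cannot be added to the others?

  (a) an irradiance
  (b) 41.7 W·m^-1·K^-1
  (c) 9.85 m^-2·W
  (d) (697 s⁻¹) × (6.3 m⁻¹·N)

In SI base units:
  (a) [irradiance] = kg·s⁻³
  (b) W·m⁻¹·K⁻¹ = J·s⁻¹·m⁻¹·K⁻¹ = kg·m·s⁻³·K⁻¹
  (c) W·m⁻² = J·s⁻¹·m⁻² = kg·s⁻³
  (d) [s⁻¹] · [kg·s⁻²] = kg·s⁻³
All reduce to kg·s⁻³ except (b), which is kg·m·s⁻³·K⁻¹.

(b)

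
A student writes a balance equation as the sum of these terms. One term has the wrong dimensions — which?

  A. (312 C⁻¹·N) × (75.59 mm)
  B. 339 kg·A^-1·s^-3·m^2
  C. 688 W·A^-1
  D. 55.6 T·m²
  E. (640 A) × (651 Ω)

D.

Reduce each to base SI dimensions:
  A. [kg·m·s⁻³·A⁻¹] · [m] = kg·m²·s⁻³·A⁻¹
  B. kg·m²·s⁻³·A⁻¹
  C. W·A⁻¹ = J·s⁻¹·A⁻¹ = kg·m²·s⁻³·A⁻¹
  D. T·m² = Wb·m⁻²·m² = kg·m²·s⁻²·A⁻¹
  E. [A] · [kg·m²·s⁻³·A⁻²] = kg·m²·s⁻³·A⁻¹
All reduce to kg·m²·s⁻³·A⁻¹ except D., which is kg·m²·s⁻²·A⁻¹.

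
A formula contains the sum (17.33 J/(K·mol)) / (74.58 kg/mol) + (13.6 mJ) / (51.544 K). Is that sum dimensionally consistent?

Expand each in SI base units:
  (17.33 J/(K·mol)) / (74.58 kg/mol):  [kg·m²·s⁻²·K⁻¹·mol⁻¹] / [kg·mol⁻¹] = m²·s⁻²·K⁻¹
  (13.6 mJ) / (51.544 K):  [kg·m²·s⁻²] / [K] = kg·m²·s⁻²·K⁻¹
m²·s⁻²·K⁻¹ ≠ kg·m²·s⁻²·K⁻¹, so they cannot be added.

No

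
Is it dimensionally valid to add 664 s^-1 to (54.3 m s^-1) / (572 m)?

Yes

In SI base units:
  664 s^-1:  s⁻¹
  (54.3 m s^-1) / (572 m):  [m·s⁻¹] / [m] = s⁻¹
Both are s⁻¹, so they have the same dimensions and can be added.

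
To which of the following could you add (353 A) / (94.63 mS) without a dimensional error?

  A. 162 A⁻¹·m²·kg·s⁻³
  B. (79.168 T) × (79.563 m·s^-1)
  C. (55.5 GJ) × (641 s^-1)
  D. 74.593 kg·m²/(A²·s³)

A.

Reference: [A] / [kg⁻¹·m⁻²·s³·A²] = kg·m²·s⁻³·A⁻¹.
Each option:
  A. kg·m²·s⁻³·A⁻¹  ← same
  B. [kg·s⁻²·A⁻¹] · [m·s⁻¹] = kg·m·s⁻³·A⁻¹
  C. [kg·m²·s⁻²] · [s⁻¹] = kg·m²·s⁻³
  D. kg·m²·s⁻³·A⁻²
Only A. matches kg·m²·s⁻³·A⁻¹.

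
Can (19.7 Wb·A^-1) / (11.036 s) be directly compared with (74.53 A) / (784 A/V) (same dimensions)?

Reduce each to base SI dimensions:
  (19.7 Wb·A^-1) / (11.036 s):  [kg·m²·s⁻²·A⁻²] / [s] = kg·m²·s⁻³·A⁻²
  (74.53 A) / (784 A/V):  [A] / [kg⁻¹·m⁻²·s³·A²] = kg·m²·s⁻³·A⁻¹
kg·m²·s⁻³·A⁻² ≠ kg·m²·s⁻³·A⁻¹, so they cannot be added.

No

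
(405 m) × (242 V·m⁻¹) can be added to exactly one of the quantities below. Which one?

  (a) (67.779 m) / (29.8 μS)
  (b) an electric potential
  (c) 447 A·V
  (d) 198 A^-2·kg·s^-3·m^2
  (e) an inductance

(b)

Reference: [m] · [kg·m·s⁻³·A⁻¹] = kg·m²·s⁻³·A⁻¹.
Each option:
  (a) [m] / [kg⁻¹·m⁻²·s³·A²] = kg·m³·s⁻³·A⁻²
  (b) [electric potential] = kg·m²·s⁻³·A⁻¹  ← same
  (c) V·A = J·C⁻¹·A = kg·m²·s⁻³
  (d) kg·m²·s⁻³·A⁻²
  (e) [inductance] = kg·m²·s⁻²·A⁻²
Only (b) matches kg·m²·s⁻³·A⁻¹.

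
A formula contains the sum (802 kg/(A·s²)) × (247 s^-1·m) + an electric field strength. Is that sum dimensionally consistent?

Work out the base dimensions of each:
  (802 kg/(A·s²)) × (247 s^-1·m):  [kg·s⁻²·A⁻¹] · [m·s⁻¹] = kg·m·s⁻³·A⁻¹
  an electric field strength:  [electric field strength] = kg·m·s⁻³·A⁻¹
Both are kg·m·s⁻³·A⁻¹, so they have the same dimensions and can be added.

Yes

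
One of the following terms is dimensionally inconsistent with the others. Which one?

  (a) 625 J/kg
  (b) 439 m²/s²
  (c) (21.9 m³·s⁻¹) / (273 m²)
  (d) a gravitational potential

(c)

In SI base units:
  (a) J·kg⁻¹ = N·m·kg⁻¹ = m²·s⁻²
  (b) m²·s⁻²
  (c) [m³·s⁻¹] / [m²] = m·s⁻¹
  (d) [gravitational potential] = m²·s⁻²
All reduce to m²·s⁻² except (c), which is m·s⁻¹.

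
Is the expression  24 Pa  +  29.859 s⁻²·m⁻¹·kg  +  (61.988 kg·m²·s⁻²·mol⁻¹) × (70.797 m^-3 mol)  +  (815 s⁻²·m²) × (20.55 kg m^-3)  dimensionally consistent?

Dimensions:
  24 Pa:  Pa = N·m⁻² = kg·m⁻¹·s⁻²
  29.859 s⁻²·m⁻¹·kg:  kg·m⁻¹·s⁻²
  (61.988 kg·m²·s⁻²·mol⁻¹) × (70.797 m^-3 mol):  [kg·m²·s⁻²·mol⁻¹] · [m⁻³·mol] = kg·m⁻¹·s⁻²
  (815 s⁻²·m²) × (20.55 kg m^-3):  [m²·s⁻²] · [kg·m⁻³] = kg·m⁻¹·s⁻²
Every term reduces to kg·m⁻¹·s⁻².

Yes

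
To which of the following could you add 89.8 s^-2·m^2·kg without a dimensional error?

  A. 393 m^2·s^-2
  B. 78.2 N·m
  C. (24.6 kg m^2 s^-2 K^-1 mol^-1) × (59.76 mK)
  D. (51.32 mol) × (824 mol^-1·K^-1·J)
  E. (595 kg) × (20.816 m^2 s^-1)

Reference: kg·m²·s⁻².
Each option:
  A. m²·s⁻²
  B. N·m = kg·m·s⁻²·m = kg·m²·s⁻²  ← same
  C. [kg·m²·s⁻²·K⁻¹·mol⁻¹] · [K] = kg·m²·s⁻²·mol⁻¹
  D. [mol] · [kg·m²·s⁻²·K⁻¹·mol⁻¹] = kg·m²·s⁻²·K⁻¹
  E. [kg] · [m²·s⁻¹] = kg·m²·s⁻¹
Only B. matches kg·m²·s⁻².

B.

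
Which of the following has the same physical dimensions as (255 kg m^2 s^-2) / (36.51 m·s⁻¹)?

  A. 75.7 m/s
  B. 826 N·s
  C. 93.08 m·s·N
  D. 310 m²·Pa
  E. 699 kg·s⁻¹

Reference: [kg·m²·s⁻²] / [m·s⁻¹] = kg·m·s⁻¹.
Each option:
  A. m·s⁻¹
  B. N·s = kg·m·s⁻²·s = kg·m·s⁻¹  ← same
  C. N·m·s = kg·m·s⁻²·m·s = kg·m²·s⁻¹
  D. Pa·m² = N·m⁻²·m² = kg·m·s⁻²
  E. kg·s⁻¹
Only B. matches kg·m·s⁻¹.

B.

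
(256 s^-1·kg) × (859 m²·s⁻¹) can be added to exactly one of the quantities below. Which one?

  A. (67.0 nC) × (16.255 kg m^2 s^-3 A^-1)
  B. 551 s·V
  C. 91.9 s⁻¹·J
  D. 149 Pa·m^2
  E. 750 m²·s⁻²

Reference: [kg·s⁻¹] · [m²·s⁻¹] = kg·m²·s⁻².
Each option:
  A. [s·A] · [kg·m²·s⁻³·A⁻¹] = kg·m²·s⁻²  ← same
  B. V·s = J·C⁻¹·s = kg·m²·s⁻²·A⁻¹
  C. J·s⁻¹ = N·m·s⁻¹ = kg·m²·s⁻³
  D. Pa·m² = N·m⁻²·m² = kg·m·s⁻²
  E. m²·s⁻²
Only A. matches kg·m²·s⁻².

A.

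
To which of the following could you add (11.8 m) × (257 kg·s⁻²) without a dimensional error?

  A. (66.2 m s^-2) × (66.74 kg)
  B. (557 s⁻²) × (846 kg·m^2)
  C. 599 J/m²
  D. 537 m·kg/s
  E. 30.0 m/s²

A.

Reference: [m] · [kg·s⁻²] = kg·m·s⁻².
Each option:
  A. [m·s⁻²] · [kg] = kg·m·s⁻²  ← same
  B. [s⁻²] · [kg·m²] = kg·m²·s⁻²
  C. J·m⁻² = N·m·m⁻² = kg·s⁻²
  D. kg·m·s⁻¹
  E. m·s⁻²
Only A. matches kg·m·s⁻².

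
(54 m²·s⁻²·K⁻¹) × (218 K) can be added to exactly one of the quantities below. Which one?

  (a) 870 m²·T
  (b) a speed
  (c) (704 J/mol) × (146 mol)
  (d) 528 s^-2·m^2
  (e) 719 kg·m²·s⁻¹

(d)

Reference: [m²·s⁻²·K⁻¹] · [K] = m²·s⁻².
Each option:
  (a) T·m² = Wb·m⁻²·m² = kg·m²·s⁻²·A⁻¹
  (b) [speed] = m·s⁻¹
  (c) [kg·m²·s⁻²·mol⁻¹] · [mol] = kg·m²·s⁻²
  (d) m²·s⁻²  ← same
  (e) kg·m²·s⁻¹
Only (d) matches m²·s⁻².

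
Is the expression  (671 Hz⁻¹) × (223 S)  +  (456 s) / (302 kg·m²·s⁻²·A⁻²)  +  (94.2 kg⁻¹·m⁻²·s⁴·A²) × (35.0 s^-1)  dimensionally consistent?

No

Work out the base dimensions of each:
  (671 Hz⁻¹) × (223 S):  [s] · [kg⁻¹·m⁻²·s³·A²] = kg⁻¹·m⁻²·s⁴·A²
  (456 s) / (302 kg·m²·s⁻²·A⁻²):  [s] / [kg·m²·s⁻²·A⁻²] = kg⁻¹·m⁻²·s³·A²
  (94.2 kg⁻¹·m⁻²·s⁴·A²) × (35.0 s^-1):  [kg⁻¹·m⁻²·s⁴·A²] · [s⁻¹] = kg⁻¹·m⁻²·s³·A²
The terms do not share a single dimension (kg⁻¹·m⁻²·s³·A² vs kg⁻¹·m⁻²·s⁴·A²).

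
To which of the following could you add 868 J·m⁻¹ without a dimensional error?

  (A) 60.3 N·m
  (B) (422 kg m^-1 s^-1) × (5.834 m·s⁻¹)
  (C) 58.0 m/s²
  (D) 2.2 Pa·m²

Reference: J·m⁻¹ = N·m·m⁻¹ = kg·m·s⁻².
Each option:
  (A) N·m = kg·m·s⁻²·m = kg·m²·s⁻²
  (B) [kg·m⁻¹·s⁻¹] · [m·s⁻¹] = kg·s⁻²
  (C) m·s⁻²
  (D) Pa·m² = N·m⁻²·m² = kg·m·s⁻²  ← same
Only (D) matches kg·m·s⁻².

(D)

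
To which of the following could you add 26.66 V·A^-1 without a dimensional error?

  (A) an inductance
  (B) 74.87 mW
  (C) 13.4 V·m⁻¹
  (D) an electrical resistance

Reference: V·A⁻¹ = J·C⁻¹·A⁻¹ = kg·m²·s⁻³·A⁻².
Each option:
  (A) [inductance] = kg·m²·s⁻²·A⁻²
  (B) W = J·s⁻¹ = kg·m²·s⁻³
  (C) V·m⁻¹ = J·C⁻¹·m⁻¹ = kg·m·s⁻³·A⁻¹
  (D) [electrical resistance] = kg·m²·s⁻³·A⁻²  ← same
Only (D) matches kg·m²·s⁻³·A⁻².

(D)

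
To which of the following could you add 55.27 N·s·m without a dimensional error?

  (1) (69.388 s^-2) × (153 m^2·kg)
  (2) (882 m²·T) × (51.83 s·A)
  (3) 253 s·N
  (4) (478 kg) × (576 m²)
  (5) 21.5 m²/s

Reference: N·m·s = kg·m·s⁻²·m·s = kg·m²·s⁻¹.
Each option:
  (1) [s⁻²] · [kg·m²] = kg·m²·s⁻²
  (2) [kg·m²·s⁻²·A⁻¹] · [s·A] = kg·m²·s⁻¹  ← same
  (3) N·s = kg·m·s⁻²·s = kg·m·s⁻¹
  (4) [kg] · [m²] = kg·m²
  (5) m²·s⁻¹
Only (2) matches kg·m²·s⁻¹.

(2)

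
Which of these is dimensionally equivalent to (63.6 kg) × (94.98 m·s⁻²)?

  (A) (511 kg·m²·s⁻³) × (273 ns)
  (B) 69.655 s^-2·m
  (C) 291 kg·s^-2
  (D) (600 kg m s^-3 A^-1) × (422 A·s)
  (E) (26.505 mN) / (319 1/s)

(D)

Reference: [kg] · [m·s⁻²] = kg·m·s⁻².
Each option:
  (A) [kg·m²·s⁻³] · [s] = kg·m²·s⁻²
  (B) m·s⁻²
  (C) kg·s⁻²
  (D) [kg·m·s⁻³·A⁻¹] · [s·A] = kg·m·s⁻²  ← same
  (E) [kg·m·s⁻²] / [s⁻¹] = kg·m·s⁻¹
Only (D) matches kg·m·s⁻².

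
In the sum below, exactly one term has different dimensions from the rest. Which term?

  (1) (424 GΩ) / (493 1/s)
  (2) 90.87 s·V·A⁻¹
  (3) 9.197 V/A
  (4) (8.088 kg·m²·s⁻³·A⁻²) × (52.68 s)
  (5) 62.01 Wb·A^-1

In SI base units:
  (1) [kg·m²·s⁻³·A⁻²] / [s⁻¹] = kg·m²·s⁻²·A⁻²
  (2) V·s·A⁻¹ = J·C⁻¹·s·A⁻¹ = kg·m²·s⁻²·A⁻²
  (3) V·A⁻¹ = J·C⁻¹·A⁻¹ = kg·m²·s⁻³·A⁻²
  (4) [kg·m²·s⁻³·A⁻²] · [s] = kg·m²·s⁻²·A⁻²
  (5) Wb·A⁻¹ = V·s·A⁻¹ = kg·m²·s⁻²·A⁻²
All reduce to kg·m²·s⁻²·A⁻² except (3), which is kg·m²·s⁻³·A⁻².

(3)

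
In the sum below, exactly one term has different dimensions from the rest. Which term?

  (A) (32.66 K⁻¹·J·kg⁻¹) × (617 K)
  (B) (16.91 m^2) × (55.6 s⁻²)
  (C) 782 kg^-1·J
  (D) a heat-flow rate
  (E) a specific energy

(D)

Reduce each to base SI dimensions:
  (A) [m²·s⁻²·K⁻¹] · [K] = m²·s⁻²
  (B) [m²] · [s⁻²] = m²·s⁻²
  (C) J·kg⁻¹ = N·m·kg⁻¹ = m²·s⁻²
  (D) [heat-flow rate] = kg·m²·s⁻³
  (E) [specific energy] = m²·s⁻²
All reduce to m²·s⁻² except (D), which is kg·m²·s⁻³.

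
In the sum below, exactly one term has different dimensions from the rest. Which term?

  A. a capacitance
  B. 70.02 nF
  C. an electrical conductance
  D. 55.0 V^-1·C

C.

Dimensions:
  A. [capacitance] = kg⁻¹·m⁻²·s⁴·A²
  B. F = C·V⁻¹ = kg⁻¹·m⁻²·s⁴·A²
  C. [electrical conductance] = kg⁻¹·m⁻²·s³·A²
  D. C·V⁻¹ = s·A·(J·C⁻¹)⁻¹ = kg⁻¹·m⁻²·s⁴·A²
All reduce to kg⁻¹·m⁻²·s⁴·A² except C., which is kg⁻¹·m⁻²·s³·A².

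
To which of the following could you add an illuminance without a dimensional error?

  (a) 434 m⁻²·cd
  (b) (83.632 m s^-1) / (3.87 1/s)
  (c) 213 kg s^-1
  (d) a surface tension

Reference: [illuminance] = m⁻²·cd.
Each option:
  (a) m⁻²·cd  ← same
  (b) [m·s⁻¹] / [s⁻¹] = m
  (c) kg·s⁻¹
  (d) [surface tension] = kg·s⁻²
Only (a) matches m⁻²·cd.

(a)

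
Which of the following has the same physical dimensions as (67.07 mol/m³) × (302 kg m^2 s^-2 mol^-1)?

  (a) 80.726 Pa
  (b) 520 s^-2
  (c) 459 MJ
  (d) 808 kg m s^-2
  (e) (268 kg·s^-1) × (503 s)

Reference: [m⁻³·mol] · [kg·m²·s⁻²·mol⁻¹] = kg·m⁻¹·s⁻².
Each option:
  (a) Pa = N·m⁻² = kg·m⁻¹·s⁻²  ← same
  (b) s⁻²
  (c) J = N·m = kg·m²·s⁻²
  (d) kg·m·s⁻²
  (e) [kg·s⁻¹] · [s] = kg
Only (a) matches kg·m⁻¹·s⁻².

(a)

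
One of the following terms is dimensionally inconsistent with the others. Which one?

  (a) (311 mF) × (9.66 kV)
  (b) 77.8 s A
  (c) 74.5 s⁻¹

(c)

Work out the base dimensions of each:
  (a) [kg⁻¹·m⁻²·s⁴·A²] · [kg·m²·s⁻³·A⁻¹] = s·A
  (b) s·A
  (c) s⁻¹
All reduce to s·A except (c), which is s⁻¹.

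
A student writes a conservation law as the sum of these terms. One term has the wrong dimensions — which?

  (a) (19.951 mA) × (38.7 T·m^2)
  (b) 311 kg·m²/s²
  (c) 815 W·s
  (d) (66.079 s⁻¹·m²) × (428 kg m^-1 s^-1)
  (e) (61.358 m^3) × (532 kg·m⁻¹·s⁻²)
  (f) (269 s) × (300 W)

Reduce each to base SI dimensions:
  (a) [A] · [kg·m²·s⁻²·A⁻¹] = kg·m²·s⁻²
  (b) kg·m²·s⁻²
  (c) W·s = J·s⁻¹·s = kg·m²·s⁻²
  (d) [m²·s⁻¹] · [kg·m⁻¹·s⁻¹] = kg·m·s⁻²
  (e) [m³] · [kg·m⁻¹·s⁻²] = kg·m²·s⁻²
  (f) [s] · [kg·m²·s⁻³] = kg·m²·s⁻²
All reduce to kg·m²·s⁻² except (d), which is kg·m·s⁻².

(d)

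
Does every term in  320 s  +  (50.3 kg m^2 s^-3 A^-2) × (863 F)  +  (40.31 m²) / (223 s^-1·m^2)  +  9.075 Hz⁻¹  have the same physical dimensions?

Yes

Reduce each to base SI dimensions:
  320 s:  s
  (50.3 kg m^2 s^-3 A^-2) × (863 F):  [kg·m²·s⁻³·A⁻²] · [kg⁻¹·m⁻²·s⁴·A²] = s
  (40.31 m²) / (223 s^-1·m^2):  [m²] / [m²·s⁻¹] = s
  9.075 Hz⁻¹:  Hz⁻¹ = (s⁻¹)⁻¹ = s
Every term reduces to s.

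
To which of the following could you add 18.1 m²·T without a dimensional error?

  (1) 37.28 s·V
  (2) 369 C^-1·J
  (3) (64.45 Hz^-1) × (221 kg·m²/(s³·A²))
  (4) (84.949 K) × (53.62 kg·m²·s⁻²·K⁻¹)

Reference: T·m² = Wb·m⁻²·m² = kg·m²·s⁻²·A⁻¹.
Each option:
  (1) V·s = J·C⁻¹·s = kg·m²·s⁻²·A⁻¹  ← same
  (2) J·C⁻¹ = N·m·(s·A)⁻¹ = kg·m²·s⁻³·A⁻¹
  (3) [s] · [kg·m²·s⁻³·A⁻²] = kg·m²·s⁻²·A⁻²
  (4) [K] · [kg·m²·s⁻²·K⁻¹] = kg·m²·s⁻²
Only (1) matches kg·m²·s⁻²·A⁻¹.

(1)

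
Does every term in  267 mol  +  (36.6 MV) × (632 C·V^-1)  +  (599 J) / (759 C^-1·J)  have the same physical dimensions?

No

Reduce each to base SI dimensions:
  267 mol:  mol
  (36.6 MV) × (632 C·V^-1):  [kg·m²·s⁻³·A⁻¹] · [kg⁻¹·m⁻²·s⁴·A²] = s·A
  (599 J) / (759 C^-1·J):  [kg·m²·s⁻²] / [kg·m²·s⁻³·A⁻¹] = s·A
The terms do not share a single dimension (mol vs s·A).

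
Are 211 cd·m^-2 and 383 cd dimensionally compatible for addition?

No

Expand each in SI base units:
  211 cd·m^-2:  cd·m⁻² = m⁻²·cd
  383 cd:  cd
m⁻²·cd ≠ cd, so they cannot be added.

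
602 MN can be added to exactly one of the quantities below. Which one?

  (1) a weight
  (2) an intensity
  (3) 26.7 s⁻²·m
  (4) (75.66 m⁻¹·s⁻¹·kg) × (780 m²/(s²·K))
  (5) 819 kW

(1)

Reference: N = kg·m·s⁻².
Each option:
  (1) [weight] = kg·m·s⁻²  ← same
  (2) [intensity] = kg·s⁻³
  (3) m·s⁻²
  (4) [kg·m⁻¹·s⁻¹] · [m²·s⁻²·K⁻¹] = kg·m·s⁻³·K⁻¹
  (5) W = J·s⁻¹ = kg·m²·s⁻³
Only (1) matches kg·m·s⁻².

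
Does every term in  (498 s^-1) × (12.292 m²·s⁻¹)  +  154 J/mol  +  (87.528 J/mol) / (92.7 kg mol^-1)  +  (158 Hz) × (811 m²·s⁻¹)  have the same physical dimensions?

No

Reduce each to base SI dimensions:
  (498 s^-1) × (12.292 m²·s⁻¹):  [s⁻¹] · [m²·s⁻¹] = m²·s⁻²
  154 J/mol:  J·mol⁻¹ = N·m·mol⁻¹ = kg·m²·s⁻²·mol⁻¹
  (87.528 J/mol) / (92.7 kg mol^-1):  [kg·m²·s⁻²·mol⁻¹] / [kg·mol⁻¹] = m²·s⁻²
  (158 Hz) × (811 m²·s⁻¹):  [s⁻¹] · [m²·s⁻¹] = m²·s⁻²
The terms do not share a single dimension (kg·m²·s⁻²·mol⁻¹ vs m²·s⁻²).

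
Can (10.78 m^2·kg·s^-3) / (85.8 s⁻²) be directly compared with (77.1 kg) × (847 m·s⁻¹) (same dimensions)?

No

Expand each in SI base units:
  (10.78 m^2·kg·s^-3) / (85.8 s⁻²):  [kg·m²·s⁻³] / [s⁻²] = kg·m²·s⁻¹
  (77.1 kg) × (847 m·s⁻¹):  [kg] · [m·s⁻¹] = kg·m·s⁻¹
kg·m²·s⁻¹ ≠ kg·m·s⁻¹, so they cannot be added.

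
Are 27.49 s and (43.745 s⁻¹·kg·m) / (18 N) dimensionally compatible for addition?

Yes

Reduce each to base SI dimensions:
  27.49 s:  s
  (43.745 s⁻¹·kg·m) / (18 N):  [kg·m·s⁻¹] / [kg·m·s⁻²] = s
Both are s, so they have the same dimensions and can be added.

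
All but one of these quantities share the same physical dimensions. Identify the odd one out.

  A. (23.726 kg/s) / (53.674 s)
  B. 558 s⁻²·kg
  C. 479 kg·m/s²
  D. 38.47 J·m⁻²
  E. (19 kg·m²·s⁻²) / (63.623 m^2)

C.

Expand each in SI base units:
  A. [kg·s⁻¹] / [s] = kg·s⁻²
  B. kg·s⁻²
  C. kg·m·s⁻²
  D. J·m⁻² = N·m·m⁻² = kg·s⁻²
  E. [kg·m²·s⁻²] / [m²] = kg·s⁻²
All reduce to kg·s⁻² except C., which is kg·m·s⁻².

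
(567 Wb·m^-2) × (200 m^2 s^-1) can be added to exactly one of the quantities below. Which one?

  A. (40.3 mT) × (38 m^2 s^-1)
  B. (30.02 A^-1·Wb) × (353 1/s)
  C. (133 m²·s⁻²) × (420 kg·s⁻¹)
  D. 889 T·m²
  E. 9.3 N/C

Reference: [kg·s⁻²·A⁻¹] · [m²·s⁻¹] = kg·m²·s⁻³·A⁻¹.
Each option:
  A. [kg·s⁻²·A⁻¹] · [m²·s⁻¹] = kg·m²·s⁻³·A⁻¹  ← same
  B. [kg·m²·s⁻²·A⁻²] · [s⁻¹] = kg·m²·s⁻³·A⁻²
  C. [m²·s⁻²] · [kg·s⁻¹] = kg·m²·s⁻³
  D. T·m² = Wb·m⁻²·m² = kg·m²·s⁻²·A⁻¹
  E. N·C⁻¹ = kg·m·s⁻²·(s·A)⁻¹ = kg·m·s⁻³·A⁻¹
Only A. matches kg·m²·s⁻³·A⁻¹.

A.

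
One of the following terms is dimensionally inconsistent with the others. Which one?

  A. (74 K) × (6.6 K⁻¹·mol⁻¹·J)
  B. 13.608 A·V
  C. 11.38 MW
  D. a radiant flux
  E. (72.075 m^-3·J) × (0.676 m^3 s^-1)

A.

Work out the base dimensions of each:
  A. [K] · [kg·m²·s⁻²·K⁻¹·mol⁻¹] = kg·m²·s⁻²·mol⁻¹
  B. V·A = J·C⁻¹·A = kg·m²·s⁻³
  C. W = J·s⁻¹ = kg·m²·s⁻³
  D. [radiant flux] = kg·m²·s⁻³
  E. [kg·m⁻¹·s⁻²] · [m³·s⁻¹] = kg·m²·s⁻³
All reduce to kg·m²·s⁻³ except A., which is kg·m²·s⁻²·mol⁻¹.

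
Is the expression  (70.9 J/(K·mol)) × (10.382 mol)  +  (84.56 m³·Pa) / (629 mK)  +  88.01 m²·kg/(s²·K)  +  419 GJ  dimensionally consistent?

Work out the base dimensions of each:
  (70.9 J/(K·mol)) × (10.382 mol):  [kg·m²·s⁻²·K⁻¹·mol⁻¹] · [mol] = kg·m²·s⁻²·K⁻¹
  (84.56 m³·Pa) / (629 mK):  [kg·m²·s⁻²] / [K] = kg·m²·s⁻²·K⁻¹
  88.01 m²·kg/(s²·K):  kg·m²·s⁻²·K⁻¹
  419 GJ:  J = N·m = kg·m²·s⁻²
The terms do not share a single dimension (kg·m²·s⁻² vs kg·m²·s⁻²·K⁻¹).

No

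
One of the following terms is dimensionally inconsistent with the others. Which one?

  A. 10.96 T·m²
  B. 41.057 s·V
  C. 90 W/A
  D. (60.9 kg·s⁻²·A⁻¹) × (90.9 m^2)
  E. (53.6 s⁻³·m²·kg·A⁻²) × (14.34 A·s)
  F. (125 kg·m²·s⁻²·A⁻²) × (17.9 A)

C.

In SI base units:
  A. T·m² = Wb·m⁻²·m² = kg·m²·s⁻²·A⁻¹
  B. V·s = J·C⁻¹·s = kg·m²·s⁻²·A⁻¹
  C. W·A⁻¹ = J·s⁻¹·A⁻¹ = kg·m²·s⁻³·A⁻¹
  D. [kg·s⁻²·A⁻¹] · [m²] = kg·m²·s⁻²·A⁻¹
  E. [kg·m²·s⁻³·A⁻²] · [s·A] = kg·m²·s⁻²·A⁻¹
  F. [kg·m²·s⁻²·A⁻²] · [A] = kg·m²·s⁻²·A⁻¹
All reduce to kg·m²·s⁻²·A⁻¹ except C., which is kg·m²·s⁻³·A⁻¹.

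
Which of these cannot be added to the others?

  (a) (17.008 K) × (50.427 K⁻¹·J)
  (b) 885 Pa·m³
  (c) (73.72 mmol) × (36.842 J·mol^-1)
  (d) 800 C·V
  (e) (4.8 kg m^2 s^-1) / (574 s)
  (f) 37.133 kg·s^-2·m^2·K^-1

Expand each in SI base units:
  (a) [K] · [kg·m²·s⁻²·K⁻¹] = kg·m²·s⁻²
  (b) Pa·m³ = N·m⁻²·m³ = kg·m²·s⁻²
  (c) [mol] · [kg·m²·s⁻²·mol⁻¹] = kg·m²·s⁻²
  (d) C·V = s·A·J·C⁻¹ = kg·m²·s⁻²
  (e) [kg·m²·s⁻¹] / [s] = kg·m²·s⁻²
  (f) kg·m²·s⁻²·K⁻¹
All reduce to kg·m²·s⁻² except (f), which is kg·m²·s⁻²·K⁻¹.

(f)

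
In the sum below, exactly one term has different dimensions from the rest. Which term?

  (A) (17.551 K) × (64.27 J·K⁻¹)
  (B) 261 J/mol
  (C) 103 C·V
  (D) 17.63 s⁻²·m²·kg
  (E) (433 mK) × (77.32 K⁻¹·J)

Reduce each to base SI dimensions:
  (A) [K] · [kg·m²·s⁻²·K⁻¹] = kg·m²·s⁻²
  (B) J·mol⁻¹ = N·m·mol⁻¹ = kg·m²·s⁻²·mol⁻¹
  (C) C·V = s·A·J·C⁻¹ = kg·m²·s⁻²
  (D) kg·m²·s⁻²
  (E) [K] · [kg·m²·s⁻²·K⁻¹] = kg·m²·s⁻²
All reduce to kg·m²·s⁻² except (B), which is kg·m²·s⁻²·mol⁻¹.

(B)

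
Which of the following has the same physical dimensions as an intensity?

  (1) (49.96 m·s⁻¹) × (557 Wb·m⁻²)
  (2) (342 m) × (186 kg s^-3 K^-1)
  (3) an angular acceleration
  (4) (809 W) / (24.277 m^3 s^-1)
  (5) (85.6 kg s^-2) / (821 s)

(5)

Reference: [intensity] = kg·s⁻³.
Each option:
  (1) [m·s⁻¹] · [kg·s⁻²·A⁻¹] = kg·m·s⁻³·A⁻¹
  (2) [m] · [kg·s⁻³·K⁻¹] = kg·m·s⁻³·K⁻¹
  (3) [angular acceleration] = s⁻²
  (4) [kg·m²·s⁻³] / [m³·s⁻¹] = kg·m⁻¹·s⁻²
  (5) [kg·s⁻²] / [s] = kg·s⁻³  ← same
Only (5) matches kg·s⁻³.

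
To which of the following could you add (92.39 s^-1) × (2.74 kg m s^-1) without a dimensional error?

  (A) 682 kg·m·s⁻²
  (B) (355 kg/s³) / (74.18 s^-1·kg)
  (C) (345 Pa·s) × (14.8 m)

Reference: [s⁻¹] · [kg·m·s⁻¹] = kg·m·s⁻².
Each option:
  (A) kg·m·s⁻²  ← same
  (B) [kg·s⁻³] / [kg·s⁻¹] = s⁻²
  (C) [kg·m⁻¹·s⁻¹] · [m] = kg·s⁻¹
Only (A) matches kg·m·s⁻².

(A)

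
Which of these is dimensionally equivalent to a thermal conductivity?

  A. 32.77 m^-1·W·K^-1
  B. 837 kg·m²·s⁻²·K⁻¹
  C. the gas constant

Reference: [thermal conductivity] = kg·m·s⁻³·K⁻¹.
Each option:
  A. W·m⁻¹·K⁻¹ = J·s⁻¹·m⁻¹·K⁻¹ = kg·m·s⁻³·K⁻¹  ← same
  B. kg·m²·s⁻²·K⁻¹
  C. [gas constant] = kg·m²·s⁻²·K⁻¹·mol⁻¹
Only A. matches kg·m·s⁻³·K⁻¹.

A.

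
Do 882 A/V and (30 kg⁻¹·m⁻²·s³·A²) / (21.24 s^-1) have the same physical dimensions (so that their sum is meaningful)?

No

Expand each in SI base units:
  882 A/V:  A·V⁻¹ = A·(J·C⁻¹)⁻¹ = kg⁻¹·m⁻²·s³·A²
  (30 kg⁻¹·m⁻²·s³·A²) / (21.24 s^-1):  [kg⁻¹·m⁻²·s³·A²] / [s⁻¹] = kg⁻¹·m⁻²·s⁴·A²
kg⁻¹·m⁻²·s³·A² ≠ kg⁻¹·m⁻²·s⁴·A², so they cannot be added.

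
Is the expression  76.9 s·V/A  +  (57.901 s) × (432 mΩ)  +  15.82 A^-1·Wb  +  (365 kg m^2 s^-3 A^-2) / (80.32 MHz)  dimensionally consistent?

Work out the base dimensions of each:
  76.9 s·V/A:  V·s·A⁻¹ = J·C⁻¹·s·A⁻¹ = kg·m²·s⁻²·A⁻²
  (57.901 s) × (432 mΩ):  [s] · [kg·m²·s⁻³·A⁻²] = kg·m²·s⁻²·A⁻²
  15.82 A^-1·Wb:  Wb·A⁻¹ = V·s·A⁻¹ = kg·m²·s⁻²·A⁻²
  (365 kg m^2 s^-3 A^-2) / (80.32 MHz):  [kg·m²·s⁻³·A⁻²] / [s⁻¹] = kg·m²·s⁻²·A⁻²
Every term reduces to kg·m²·s⁻²·A⁻².

Yes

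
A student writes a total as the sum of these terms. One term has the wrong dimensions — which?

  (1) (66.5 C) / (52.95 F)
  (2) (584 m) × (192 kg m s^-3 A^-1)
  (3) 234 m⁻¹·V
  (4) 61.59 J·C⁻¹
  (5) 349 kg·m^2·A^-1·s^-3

(3)

Dimensions:
  (1) [s·A] / [kg⁻¹·m⁻²·s⁴·A²] = kg·m²·s⁻³·A⁻¹
  (2) [m] · [kg·m·s⁻³·A⁻¹] = kg·m²·s⁻³·A⁻¹
  (3) V·m⁻¹ = J·C⁻¹·m⁻¹ = kg·m·s⁻³·A⁻¹
  (4) J·C⁻¹ = N·m·(s·A)⁻¹ = kg·m²·s⁻³·A⁻¹
  (5) kg·m²·s⁻³·A⁻¹
All reduce to kg·m²·s⁻³·A⁻¹ except (3), which is kg·m·s⁻³·A⁻¹.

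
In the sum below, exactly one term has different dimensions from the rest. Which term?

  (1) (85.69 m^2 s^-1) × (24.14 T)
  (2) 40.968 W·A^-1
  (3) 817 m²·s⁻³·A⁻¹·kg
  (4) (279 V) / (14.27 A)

Dimensions:
  (1) [m²·s⁻¹] · [kg·s⁻²·A⁻¹] = kg·m²·s⁻³·A⁻¹
  (2) W·A⁻¹ = J·s⁻¹·A⁻¹ = kg·m²·s⁻³·A⁻¹
  (3) kg·m²·s⁻³·A⁻¹
  (4) [kg·m²·s⁻³·A⁻¹] / [A] = kg·m²·s⁻³·A⁻²
All reduce to kg·m²·s⁻³·A⁻¹ except (4), which is kg·m²·s⁻³·A⁻².

(4)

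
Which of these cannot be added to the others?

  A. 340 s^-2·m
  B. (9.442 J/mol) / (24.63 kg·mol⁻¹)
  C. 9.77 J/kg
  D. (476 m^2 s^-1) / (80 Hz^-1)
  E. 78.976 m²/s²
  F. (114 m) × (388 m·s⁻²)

A.

Dimensions:
  A. m·s⁻²
  B. [kg·m²·s⁻²·mol⁻¹] / [kg·mol⁻¹] = m²·s⁻²
  C. J·kg⁻¹ = N·m·kg⁻¹ = m²·s⁻²
  D. [m²·s⁻¹] / [s] = m²·s⁻²
  E. m²·s⁻²
  F. [m] · [m·s⁻²] = m²·s⁻²
All reduce to m²·s⁻² except A., which is m·s⁻².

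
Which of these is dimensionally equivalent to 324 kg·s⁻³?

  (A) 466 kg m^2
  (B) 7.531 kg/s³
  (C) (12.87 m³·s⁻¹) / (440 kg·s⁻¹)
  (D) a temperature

Reference: kg·s⁻³.
Each option:
  (A) kg·m²
  (B) kg·s⁻³  ← same
  (C) [m³·s⁻¹] / [kg·s⁻¹] = kg⁻¹·m³
  (D) [temperature] = K
Only (B) matches kg·s⁻³.

(B)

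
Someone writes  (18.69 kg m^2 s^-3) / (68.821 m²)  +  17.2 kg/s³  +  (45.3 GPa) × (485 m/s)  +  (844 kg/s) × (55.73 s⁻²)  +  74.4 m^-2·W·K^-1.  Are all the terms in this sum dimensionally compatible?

Reduce each to base SI dimensions:
  (18.69 kg m^2 s^-3) / (68.821 m²):  [kg·m²·s⁻³] / [m²] = kg·s⁻³
  17.2 kg/s³:  kg·s⁻³
  (45.3 GPa) × (485 m/s):  [kg·m⁻¹·s⁻²] · [m·s⁻¹] = kg·s⁻³
  (844 kg/s) × (55.73 s⁻²):  [kg·s⁻¹] · [s⁻²] = kg·s⁻³
  74.4 m^-2·W·K^-1:  W·m⁻²·K⁻¹ = J·s⁻¹·m⁻²·K⁻¹ = kg·s⁻³·K⁻¹
The terms do not share a single dimension (kg·s⁻³ vs kg·s⁻³·K⁻¹).

No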